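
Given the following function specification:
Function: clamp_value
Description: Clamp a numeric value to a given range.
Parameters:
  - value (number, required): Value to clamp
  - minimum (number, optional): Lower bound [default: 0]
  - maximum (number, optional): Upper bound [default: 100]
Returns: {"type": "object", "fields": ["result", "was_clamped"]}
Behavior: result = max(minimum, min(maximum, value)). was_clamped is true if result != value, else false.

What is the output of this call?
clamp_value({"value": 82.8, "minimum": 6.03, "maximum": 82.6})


result = max(6.03, min(82.6, 82.8)) = max(6.03, 82.6) = 82.6
was_clamped = (82.6 != 82.8) = true
Output:
{"result": 82.6, "was_clamped": true}


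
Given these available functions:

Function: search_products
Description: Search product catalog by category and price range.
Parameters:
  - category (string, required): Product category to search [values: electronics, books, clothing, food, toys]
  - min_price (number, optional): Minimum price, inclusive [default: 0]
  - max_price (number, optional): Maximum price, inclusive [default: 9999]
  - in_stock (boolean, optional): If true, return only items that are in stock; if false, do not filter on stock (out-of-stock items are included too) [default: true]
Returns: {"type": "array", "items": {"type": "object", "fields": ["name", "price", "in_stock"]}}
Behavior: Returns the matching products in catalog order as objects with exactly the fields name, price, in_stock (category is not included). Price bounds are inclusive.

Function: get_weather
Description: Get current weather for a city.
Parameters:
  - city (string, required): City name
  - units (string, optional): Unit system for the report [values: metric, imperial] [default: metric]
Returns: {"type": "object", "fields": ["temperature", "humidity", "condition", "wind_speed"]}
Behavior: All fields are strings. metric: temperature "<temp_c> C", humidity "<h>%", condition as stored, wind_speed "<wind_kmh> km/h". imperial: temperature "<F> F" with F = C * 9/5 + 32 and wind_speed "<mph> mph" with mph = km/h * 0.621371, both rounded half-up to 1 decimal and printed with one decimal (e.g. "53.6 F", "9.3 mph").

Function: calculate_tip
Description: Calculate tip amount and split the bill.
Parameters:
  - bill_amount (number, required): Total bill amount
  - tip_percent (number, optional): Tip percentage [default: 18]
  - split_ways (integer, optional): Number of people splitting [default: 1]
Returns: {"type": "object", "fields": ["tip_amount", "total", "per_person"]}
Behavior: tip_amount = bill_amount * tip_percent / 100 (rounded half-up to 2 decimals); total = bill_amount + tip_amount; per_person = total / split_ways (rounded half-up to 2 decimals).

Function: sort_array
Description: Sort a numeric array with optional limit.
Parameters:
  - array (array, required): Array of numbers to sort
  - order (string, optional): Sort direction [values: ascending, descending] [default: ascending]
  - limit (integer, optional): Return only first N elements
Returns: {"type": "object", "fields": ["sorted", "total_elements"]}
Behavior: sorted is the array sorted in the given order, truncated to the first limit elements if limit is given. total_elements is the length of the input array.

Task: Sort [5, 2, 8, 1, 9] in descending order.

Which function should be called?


The task needs a function whose description is: Sort a numeric array with optional limit.
sort_array


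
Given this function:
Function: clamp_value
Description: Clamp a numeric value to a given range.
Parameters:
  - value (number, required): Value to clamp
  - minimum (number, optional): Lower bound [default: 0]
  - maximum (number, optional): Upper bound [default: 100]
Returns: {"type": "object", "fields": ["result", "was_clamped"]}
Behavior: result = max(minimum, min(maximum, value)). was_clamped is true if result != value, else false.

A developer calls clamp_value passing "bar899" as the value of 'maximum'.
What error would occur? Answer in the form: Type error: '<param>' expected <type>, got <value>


Spec: 'maximum' is declared as number; "bar899" is a string.
Type error: 'maximum' expected number, got "bar899"


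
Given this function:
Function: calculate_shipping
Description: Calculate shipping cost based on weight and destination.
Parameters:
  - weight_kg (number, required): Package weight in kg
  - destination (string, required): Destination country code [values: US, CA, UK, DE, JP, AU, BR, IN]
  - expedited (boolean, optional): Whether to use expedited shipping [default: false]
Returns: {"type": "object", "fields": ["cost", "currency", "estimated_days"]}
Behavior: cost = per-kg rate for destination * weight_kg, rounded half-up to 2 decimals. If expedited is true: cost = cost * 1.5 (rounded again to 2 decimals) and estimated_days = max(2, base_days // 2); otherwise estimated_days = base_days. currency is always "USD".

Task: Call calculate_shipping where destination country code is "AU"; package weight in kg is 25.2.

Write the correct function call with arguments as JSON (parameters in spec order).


Mapping each described value to its parameter name:
  'Destination country code' -> destination = "AU"
  'Package weight in kg' -> weight_kg = 25.2
calculate_shipping({"weight_kg": 25.2, "destination": "AU"})


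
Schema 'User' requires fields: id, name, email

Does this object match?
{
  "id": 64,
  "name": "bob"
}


Checking required fields...
Missing: email
Invalid - missing required field 'email'


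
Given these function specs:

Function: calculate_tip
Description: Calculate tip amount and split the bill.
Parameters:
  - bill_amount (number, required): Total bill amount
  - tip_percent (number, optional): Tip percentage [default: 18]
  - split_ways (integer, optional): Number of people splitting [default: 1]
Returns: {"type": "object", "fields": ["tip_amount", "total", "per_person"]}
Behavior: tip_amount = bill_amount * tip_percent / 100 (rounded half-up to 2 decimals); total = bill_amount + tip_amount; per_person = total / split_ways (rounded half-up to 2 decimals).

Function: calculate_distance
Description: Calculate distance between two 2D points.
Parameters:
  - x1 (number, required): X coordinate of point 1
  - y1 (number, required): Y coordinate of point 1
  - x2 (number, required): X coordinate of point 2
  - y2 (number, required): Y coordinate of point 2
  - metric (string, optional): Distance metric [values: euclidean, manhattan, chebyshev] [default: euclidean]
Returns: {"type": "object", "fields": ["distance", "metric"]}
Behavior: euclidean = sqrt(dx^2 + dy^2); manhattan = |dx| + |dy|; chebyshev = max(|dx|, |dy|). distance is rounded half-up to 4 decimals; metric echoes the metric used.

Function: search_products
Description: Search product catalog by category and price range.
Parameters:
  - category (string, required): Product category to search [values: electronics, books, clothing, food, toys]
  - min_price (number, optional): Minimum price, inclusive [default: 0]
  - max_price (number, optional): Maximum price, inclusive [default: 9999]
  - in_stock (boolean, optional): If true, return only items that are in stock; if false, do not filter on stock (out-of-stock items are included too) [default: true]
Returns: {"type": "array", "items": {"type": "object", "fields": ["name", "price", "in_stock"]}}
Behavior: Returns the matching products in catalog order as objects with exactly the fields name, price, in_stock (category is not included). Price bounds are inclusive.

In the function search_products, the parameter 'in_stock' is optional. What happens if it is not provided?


The search_products spec declares:
  - in_stock (boolean, optional): If true, return only items that are in stock; if false, do not filter on stock (out-of-stock items are included too) [default: true]
It defaults to true


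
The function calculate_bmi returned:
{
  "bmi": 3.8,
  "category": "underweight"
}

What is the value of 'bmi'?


3.8


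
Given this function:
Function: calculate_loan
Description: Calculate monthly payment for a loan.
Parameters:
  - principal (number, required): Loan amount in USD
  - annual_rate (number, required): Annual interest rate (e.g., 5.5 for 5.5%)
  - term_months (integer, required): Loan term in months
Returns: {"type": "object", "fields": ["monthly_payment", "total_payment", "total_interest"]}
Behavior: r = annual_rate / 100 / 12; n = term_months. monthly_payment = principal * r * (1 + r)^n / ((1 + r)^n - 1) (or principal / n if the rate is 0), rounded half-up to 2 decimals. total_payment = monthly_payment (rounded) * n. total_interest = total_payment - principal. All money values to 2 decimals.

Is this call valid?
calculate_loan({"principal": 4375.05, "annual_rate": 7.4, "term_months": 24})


Checking all required parameters present and types match... All valid.
Valid


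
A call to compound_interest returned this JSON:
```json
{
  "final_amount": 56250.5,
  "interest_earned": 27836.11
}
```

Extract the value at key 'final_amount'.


56250.5


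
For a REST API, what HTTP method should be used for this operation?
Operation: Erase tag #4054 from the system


GET = read, POST = create, PUT = update/replace, DELETE = remove
This operation is a removal.
DELETE


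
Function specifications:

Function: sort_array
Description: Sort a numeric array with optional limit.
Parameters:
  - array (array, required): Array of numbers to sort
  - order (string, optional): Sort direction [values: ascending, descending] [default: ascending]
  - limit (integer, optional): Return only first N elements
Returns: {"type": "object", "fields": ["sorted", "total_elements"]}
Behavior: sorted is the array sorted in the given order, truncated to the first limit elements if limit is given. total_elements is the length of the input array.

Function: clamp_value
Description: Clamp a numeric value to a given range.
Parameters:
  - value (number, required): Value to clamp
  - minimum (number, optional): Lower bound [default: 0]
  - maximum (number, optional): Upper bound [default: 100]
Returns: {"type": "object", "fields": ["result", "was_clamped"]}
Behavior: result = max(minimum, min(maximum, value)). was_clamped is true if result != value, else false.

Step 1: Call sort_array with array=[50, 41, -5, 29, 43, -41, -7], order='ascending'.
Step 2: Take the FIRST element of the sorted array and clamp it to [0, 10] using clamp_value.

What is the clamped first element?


Step 1: sort_array(order=ascending)
  sorted: [-41, -7, -5, 29, 41, 43, 50]
  -> first element = -41
Step 2: clamp_value(value=-41, minimum=0, maximum=10)
  result = max(0, min(10, -41)) = max(0, -41) = 0
  was_clamped = (0 != -41) = true
  -> result = 0
0


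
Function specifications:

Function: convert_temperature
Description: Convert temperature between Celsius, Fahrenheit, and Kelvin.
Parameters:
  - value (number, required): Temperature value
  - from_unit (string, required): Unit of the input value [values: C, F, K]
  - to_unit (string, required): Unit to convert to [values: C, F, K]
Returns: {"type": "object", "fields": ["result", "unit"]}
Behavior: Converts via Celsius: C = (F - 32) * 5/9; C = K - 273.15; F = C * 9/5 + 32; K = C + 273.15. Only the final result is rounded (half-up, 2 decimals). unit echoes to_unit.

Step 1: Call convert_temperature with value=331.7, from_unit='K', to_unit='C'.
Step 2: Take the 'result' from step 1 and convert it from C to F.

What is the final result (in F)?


Step 1: convert_temperature(value=331.7, from_unit=K, to_unit=C)
  To C: 331.7 - 273.15 = 58.55
  Target is C: 58.55
  Round to 2 decimals: 58.55
  -> result = 58.55 C
Step 2: convert_temperature(value=58.55, from_unit=C, to_unit=F)
  Input already in C: 58.55
  To F: 58.55 * 9/5 + 32 = 137.39
  Round to 2 decimals: 137.39
  -> result = 137.39 F
137.39 F


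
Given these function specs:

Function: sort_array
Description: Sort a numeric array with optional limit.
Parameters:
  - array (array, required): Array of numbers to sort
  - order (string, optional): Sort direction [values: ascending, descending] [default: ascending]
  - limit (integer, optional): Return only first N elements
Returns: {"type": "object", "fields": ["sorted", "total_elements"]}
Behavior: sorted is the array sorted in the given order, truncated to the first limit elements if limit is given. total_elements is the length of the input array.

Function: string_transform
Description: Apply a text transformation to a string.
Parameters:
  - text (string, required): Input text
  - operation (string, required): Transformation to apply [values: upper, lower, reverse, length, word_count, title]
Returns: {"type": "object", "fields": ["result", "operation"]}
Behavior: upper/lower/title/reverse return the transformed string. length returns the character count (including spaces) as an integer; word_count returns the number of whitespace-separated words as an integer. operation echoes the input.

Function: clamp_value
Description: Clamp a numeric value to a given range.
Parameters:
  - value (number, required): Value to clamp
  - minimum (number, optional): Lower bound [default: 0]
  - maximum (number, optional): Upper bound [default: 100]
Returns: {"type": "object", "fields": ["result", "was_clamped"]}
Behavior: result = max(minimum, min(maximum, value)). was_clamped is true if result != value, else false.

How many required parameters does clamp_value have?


Parameters of clamp_value: value (required), minimum (optional), maximum (optional)
Required count:
1


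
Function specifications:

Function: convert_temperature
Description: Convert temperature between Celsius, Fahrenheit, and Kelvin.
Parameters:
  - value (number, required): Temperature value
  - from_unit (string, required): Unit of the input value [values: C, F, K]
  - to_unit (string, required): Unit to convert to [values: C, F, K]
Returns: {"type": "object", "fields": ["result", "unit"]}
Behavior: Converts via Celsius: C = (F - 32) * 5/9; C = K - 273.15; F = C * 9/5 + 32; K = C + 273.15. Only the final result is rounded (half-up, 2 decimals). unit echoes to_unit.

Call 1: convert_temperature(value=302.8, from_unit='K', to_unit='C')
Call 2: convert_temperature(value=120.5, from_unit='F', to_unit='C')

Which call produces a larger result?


Call 1:
  To C: 302.8 - 273.15 = 29.65
  Target is C: 29.65
  Round to 2 decimals: 29.65
  -> 29.65 C
Call 2:
  To C: (120.5 - 32) * 5/9 = 49.166667
  Target is C: 49.166667
  Round to 2 decimals: 49.17
  -> 49.17 C
Call 2 (49.17 C)


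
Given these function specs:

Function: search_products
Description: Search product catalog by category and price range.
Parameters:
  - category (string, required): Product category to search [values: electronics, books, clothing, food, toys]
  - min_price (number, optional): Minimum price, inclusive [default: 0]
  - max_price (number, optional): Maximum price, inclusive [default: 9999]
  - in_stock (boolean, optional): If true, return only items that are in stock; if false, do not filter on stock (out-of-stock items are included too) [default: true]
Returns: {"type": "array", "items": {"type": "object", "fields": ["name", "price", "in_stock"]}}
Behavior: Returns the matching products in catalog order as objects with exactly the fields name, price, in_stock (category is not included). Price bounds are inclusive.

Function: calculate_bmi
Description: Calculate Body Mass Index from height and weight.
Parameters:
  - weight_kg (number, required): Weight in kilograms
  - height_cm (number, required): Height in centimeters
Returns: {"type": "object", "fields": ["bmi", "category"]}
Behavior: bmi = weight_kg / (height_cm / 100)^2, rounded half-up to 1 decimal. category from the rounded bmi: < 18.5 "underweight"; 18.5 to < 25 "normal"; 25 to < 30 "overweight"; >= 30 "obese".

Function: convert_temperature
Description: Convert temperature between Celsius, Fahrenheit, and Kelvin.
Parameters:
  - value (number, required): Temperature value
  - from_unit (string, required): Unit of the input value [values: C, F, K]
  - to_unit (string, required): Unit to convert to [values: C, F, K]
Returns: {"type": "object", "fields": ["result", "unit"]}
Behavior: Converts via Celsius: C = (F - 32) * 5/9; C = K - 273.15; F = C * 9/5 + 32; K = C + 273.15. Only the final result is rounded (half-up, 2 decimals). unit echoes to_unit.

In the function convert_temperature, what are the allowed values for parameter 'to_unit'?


The convert_temperature spec declares:
  - to_unit (string, required): Unit to convert to [values: C, F, K]
Allowed values:
C, F, K


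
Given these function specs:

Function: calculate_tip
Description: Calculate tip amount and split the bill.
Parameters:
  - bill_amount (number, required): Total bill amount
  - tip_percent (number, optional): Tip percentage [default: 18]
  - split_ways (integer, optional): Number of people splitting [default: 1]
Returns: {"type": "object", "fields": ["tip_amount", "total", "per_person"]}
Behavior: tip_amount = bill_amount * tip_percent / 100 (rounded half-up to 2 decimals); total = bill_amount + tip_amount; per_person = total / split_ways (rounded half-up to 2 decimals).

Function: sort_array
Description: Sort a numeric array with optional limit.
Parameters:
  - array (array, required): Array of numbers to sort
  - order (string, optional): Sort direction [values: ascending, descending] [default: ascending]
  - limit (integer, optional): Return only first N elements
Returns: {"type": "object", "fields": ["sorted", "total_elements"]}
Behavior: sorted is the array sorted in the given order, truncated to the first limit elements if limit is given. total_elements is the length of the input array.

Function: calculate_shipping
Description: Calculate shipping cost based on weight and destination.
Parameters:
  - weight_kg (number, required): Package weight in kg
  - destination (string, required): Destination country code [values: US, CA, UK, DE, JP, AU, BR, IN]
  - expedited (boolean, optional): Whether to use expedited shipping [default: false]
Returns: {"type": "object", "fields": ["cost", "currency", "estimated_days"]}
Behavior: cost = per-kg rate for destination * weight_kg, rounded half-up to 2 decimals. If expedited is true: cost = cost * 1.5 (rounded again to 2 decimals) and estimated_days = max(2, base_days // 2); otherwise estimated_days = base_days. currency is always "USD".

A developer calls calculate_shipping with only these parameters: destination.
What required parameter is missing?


Required parameters: weight_kg, destination
Provided: destination
Missing: weight_kg
weight_kg


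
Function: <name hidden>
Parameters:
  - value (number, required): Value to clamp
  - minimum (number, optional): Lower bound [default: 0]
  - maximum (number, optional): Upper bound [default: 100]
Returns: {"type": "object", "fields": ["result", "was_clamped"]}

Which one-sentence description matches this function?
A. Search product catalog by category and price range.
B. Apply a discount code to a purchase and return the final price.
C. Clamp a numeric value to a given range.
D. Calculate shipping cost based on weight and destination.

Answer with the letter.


Parameters value, minimum, maximum and return ["result", "was_clamped"] fit: Clamp a numeric value to a given range.
C


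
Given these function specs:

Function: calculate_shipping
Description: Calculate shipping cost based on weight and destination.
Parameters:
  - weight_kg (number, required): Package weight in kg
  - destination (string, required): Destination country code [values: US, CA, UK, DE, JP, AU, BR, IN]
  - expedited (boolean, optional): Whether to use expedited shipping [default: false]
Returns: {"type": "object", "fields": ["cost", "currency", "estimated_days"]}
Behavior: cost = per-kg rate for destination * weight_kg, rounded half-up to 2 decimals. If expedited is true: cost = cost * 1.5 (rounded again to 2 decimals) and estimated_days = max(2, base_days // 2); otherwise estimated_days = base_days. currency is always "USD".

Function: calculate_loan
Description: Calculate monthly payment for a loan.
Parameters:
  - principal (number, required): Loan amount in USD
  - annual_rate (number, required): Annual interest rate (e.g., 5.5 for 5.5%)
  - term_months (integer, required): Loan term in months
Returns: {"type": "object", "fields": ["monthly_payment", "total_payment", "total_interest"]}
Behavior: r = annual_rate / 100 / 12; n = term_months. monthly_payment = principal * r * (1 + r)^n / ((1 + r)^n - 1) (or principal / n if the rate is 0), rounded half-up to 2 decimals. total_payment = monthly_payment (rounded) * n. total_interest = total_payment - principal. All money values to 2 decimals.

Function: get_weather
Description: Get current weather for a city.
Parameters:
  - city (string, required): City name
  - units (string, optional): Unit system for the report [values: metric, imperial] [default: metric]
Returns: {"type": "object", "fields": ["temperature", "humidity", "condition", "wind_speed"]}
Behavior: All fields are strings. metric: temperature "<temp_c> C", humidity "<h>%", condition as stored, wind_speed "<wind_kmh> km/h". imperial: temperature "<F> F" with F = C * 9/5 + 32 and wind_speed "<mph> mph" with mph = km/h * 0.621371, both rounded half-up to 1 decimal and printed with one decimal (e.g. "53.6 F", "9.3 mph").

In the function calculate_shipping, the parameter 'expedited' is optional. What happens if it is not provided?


The calculate_shipping spec declares:
  - expedited (boolean, optional): Whether to use expedited shipping [default: false]
It defaults to false


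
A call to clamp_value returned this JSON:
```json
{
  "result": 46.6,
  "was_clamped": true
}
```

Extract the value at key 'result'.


46.6


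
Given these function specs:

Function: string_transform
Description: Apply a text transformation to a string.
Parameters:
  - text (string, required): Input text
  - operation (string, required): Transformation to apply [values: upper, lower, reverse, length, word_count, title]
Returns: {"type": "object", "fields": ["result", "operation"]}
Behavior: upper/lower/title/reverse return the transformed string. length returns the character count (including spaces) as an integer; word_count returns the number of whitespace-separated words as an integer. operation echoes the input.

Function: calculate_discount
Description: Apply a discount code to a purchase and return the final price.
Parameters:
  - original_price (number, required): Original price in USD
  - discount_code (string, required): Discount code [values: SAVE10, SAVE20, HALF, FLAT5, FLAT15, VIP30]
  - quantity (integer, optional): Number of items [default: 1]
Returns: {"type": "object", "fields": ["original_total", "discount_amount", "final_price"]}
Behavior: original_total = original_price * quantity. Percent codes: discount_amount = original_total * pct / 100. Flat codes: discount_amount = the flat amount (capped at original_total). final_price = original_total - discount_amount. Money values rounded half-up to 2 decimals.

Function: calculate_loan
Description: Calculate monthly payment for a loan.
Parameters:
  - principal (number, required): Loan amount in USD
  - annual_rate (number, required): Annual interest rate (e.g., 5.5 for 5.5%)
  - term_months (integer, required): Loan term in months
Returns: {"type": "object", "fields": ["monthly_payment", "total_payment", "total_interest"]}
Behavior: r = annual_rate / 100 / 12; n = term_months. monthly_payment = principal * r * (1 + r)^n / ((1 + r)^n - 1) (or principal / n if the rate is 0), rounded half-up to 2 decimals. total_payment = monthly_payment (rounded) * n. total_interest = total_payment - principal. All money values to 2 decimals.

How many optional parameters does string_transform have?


Parameters of string_transform: text (required), operation (required)
Optional count:
0


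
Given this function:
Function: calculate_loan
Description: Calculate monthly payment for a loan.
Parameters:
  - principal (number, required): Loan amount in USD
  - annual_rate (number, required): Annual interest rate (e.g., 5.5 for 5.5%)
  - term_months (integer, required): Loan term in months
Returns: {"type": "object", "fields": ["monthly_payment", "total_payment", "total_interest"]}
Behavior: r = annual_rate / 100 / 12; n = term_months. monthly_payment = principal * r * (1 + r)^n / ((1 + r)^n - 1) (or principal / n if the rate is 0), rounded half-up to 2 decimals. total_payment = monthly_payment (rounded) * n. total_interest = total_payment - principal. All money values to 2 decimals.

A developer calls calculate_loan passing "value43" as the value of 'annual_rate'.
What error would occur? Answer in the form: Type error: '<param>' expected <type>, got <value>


Spec: 'annual_rate' is declared as number; "value43" is a string.
Type error: 'annual_rate' expected number, got "value43"


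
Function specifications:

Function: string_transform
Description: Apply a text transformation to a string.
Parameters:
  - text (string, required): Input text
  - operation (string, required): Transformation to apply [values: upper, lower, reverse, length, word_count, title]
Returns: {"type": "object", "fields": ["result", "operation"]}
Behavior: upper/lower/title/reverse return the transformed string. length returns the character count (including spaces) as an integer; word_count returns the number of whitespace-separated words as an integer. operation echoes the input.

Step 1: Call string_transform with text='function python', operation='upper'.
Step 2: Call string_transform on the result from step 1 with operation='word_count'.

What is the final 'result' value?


Step 1: string_transform(text='function python', operation='upper')
  -> result = 'FUNCTION PYTHON'
Step 2: string_transform(text='FUNCTION PYTHON', operation='word_count')
  words: FUNCTION, PYTHON -> 2
  -> result = 2
2


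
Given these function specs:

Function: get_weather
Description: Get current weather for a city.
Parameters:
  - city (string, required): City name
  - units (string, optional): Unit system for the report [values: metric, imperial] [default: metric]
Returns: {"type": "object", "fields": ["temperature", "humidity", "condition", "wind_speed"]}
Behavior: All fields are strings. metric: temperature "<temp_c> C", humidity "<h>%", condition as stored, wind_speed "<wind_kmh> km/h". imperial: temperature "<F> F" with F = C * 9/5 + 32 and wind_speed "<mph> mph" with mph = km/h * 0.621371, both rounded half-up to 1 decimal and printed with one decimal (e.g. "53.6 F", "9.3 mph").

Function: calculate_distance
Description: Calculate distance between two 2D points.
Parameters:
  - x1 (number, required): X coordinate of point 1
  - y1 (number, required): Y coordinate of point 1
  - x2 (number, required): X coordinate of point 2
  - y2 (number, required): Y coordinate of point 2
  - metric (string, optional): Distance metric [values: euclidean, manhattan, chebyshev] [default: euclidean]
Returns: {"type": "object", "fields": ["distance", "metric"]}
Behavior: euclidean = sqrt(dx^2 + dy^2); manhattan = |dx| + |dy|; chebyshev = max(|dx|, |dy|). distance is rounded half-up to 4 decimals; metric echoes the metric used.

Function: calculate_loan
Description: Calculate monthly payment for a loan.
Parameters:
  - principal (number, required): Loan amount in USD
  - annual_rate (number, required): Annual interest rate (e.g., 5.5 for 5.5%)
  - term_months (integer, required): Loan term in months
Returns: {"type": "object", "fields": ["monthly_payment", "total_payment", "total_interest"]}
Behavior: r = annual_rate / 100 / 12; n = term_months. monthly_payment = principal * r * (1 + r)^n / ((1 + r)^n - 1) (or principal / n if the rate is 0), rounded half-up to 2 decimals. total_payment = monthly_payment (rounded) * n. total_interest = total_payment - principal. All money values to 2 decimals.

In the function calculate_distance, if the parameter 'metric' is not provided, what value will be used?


The calculate_distance spec declares:
  - metric (string, optional): Distance metric [values: euclidean, manhattan, chebyshev] [default: euclidean]
Default:
euclidean


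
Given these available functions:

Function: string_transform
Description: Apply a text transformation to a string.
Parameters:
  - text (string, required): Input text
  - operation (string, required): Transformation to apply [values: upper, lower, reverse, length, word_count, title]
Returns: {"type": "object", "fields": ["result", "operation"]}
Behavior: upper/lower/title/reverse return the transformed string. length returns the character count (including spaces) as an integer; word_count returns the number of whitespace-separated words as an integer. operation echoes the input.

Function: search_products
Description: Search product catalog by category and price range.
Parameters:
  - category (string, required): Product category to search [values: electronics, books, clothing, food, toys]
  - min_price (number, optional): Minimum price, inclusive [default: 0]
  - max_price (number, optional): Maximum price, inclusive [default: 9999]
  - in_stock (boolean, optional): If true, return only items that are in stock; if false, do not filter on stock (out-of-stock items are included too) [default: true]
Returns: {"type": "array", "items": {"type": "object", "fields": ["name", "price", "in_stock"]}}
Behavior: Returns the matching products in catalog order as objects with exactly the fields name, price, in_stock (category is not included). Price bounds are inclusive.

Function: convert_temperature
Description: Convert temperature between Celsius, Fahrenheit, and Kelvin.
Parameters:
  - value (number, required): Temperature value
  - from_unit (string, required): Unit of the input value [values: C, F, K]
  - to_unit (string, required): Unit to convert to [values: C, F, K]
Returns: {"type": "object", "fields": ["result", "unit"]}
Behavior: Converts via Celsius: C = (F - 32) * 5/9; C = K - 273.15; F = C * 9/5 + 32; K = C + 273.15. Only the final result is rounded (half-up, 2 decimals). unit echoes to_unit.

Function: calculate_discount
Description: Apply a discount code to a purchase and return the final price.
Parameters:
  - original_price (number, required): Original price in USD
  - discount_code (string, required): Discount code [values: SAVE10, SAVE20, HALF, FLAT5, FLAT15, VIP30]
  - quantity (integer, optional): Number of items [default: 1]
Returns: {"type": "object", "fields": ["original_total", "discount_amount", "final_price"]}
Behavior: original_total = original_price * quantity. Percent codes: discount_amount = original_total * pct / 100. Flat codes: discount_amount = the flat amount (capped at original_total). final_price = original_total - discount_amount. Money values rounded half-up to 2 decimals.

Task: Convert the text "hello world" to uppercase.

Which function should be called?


The task needs a function whose description is: Apply a text transformation to a string.
string_transform


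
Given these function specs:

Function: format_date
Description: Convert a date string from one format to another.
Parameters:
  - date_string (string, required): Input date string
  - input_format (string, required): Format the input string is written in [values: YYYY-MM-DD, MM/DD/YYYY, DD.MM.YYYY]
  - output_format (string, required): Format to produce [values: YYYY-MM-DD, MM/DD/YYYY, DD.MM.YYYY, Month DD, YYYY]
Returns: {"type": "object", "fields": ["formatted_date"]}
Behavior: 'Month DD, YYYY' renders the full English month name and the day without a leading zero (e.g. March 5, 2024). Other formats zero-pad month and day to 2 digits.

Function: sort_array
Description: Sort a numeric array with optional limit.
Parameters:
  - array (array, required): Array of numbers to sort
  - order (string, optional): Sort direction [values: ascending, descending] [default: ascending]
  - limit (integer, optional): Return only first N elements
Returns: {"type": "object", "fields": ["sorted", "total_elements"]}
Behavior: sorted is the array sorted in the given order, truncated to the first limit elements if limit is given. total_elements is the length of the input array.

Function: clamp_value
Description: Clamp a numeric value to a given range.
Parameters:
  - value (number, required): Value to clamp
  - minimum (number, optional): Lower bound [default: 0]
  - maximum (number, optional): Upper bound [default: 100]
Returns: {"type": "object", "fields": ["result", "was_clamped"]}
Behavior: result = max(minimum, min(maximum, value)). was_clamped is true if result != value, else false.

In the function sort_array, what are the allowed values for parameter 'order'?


The sort_array spec declares:
  - order (string, optional): Sort direction [values: ascending, descending] [default: ascending]
Allowed values:
ascending, descending


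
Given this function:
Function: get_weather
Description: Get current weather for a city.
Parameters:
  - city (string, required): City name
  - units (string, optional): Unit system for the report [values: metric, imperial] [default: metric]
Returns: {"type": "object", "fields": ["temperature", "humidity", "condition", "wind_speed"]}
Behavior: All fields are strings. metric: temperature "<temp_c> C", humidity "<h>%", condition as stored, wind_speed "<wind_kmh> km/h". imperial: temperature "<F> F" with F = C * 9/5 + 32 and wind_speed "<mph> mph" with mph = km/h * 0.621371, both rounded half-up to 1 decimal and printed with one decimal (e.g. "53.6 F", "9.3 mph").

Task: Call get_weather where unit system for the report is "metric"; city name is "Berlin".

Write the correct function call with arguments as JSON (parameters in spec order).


Mapping each described value to its parameter name:
  'Unit system for the report' -> units = "metric"
  'City name' -> city = "Berlin"
get_weather({"city": "Berlin", "units": "metric"})


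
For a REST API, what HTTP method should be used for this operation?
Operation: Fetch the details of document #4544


GET = read, POST = create, PUT = update/replace, DELETE = remove
This operation is a read.
GET


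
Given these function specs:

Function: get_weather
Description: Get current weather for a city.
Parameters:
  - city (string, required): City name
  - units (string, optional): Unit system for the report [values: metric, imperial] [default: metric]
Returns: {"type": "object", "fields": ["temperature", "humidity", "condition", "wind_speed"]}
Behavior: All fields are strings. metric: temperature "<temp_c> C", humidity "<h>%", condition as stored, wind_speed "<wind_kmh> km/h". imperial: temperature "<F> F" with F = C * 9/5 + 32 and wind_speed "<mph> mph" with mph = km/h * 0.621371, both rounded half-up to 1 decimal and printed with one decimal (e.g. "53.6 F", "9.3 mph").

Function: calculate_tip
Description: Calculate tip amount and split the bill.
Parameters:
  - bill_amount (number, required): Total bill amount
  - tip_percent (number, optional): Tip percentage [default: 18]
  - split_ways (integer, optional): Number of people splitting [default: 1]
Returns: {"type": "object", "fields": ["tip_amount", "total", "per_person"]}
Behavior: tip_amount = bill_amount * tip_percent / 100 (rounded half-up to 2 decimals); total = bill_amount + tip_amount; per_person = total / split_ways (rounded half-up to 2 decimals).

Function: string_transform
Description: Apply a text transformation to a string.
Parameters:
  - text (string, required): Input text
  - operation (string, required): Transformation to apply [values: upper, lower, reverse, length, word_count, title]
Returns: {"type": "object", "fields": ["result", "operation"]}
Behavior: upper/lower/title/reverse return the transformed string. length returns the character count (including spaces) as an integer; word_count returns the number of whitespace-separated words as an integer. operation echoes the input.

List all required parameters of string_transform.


Parameters of string_transform and their required/optional flag:
  text: required
  operation: required
operation, text


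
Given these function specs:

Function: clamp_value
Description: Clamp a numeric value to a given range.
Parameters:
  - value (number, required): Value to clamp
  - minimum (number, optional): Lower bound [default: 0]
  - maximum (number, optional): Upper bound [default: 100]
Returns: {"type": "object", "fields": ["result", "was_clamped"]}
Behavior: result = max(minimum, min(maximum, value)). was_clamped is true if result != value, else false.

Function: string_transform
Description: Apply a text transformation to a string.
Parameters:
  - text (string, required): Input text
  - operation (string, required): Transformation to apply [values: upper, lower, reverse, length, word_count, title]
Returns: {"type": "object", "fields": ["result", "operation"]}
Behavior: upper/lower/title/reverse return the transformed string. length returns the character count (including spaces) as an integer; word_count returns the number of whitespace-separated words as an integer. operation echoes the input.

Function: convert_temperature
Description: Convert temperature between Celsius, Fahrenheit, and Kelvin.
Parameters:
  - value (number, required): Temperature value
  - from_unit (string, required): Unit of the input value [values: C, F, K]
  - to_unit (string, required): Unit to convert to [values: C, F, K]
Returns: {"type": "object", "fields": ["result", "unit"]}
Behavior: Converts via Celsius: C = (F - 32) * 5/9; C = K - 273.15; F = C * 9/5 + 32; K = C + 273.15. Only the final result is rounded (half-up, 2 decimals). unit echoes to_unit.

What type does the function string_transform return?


The string_transform spec declares Returns: {"type": "object", "fields": ["result", "operation"]}
Type:
object


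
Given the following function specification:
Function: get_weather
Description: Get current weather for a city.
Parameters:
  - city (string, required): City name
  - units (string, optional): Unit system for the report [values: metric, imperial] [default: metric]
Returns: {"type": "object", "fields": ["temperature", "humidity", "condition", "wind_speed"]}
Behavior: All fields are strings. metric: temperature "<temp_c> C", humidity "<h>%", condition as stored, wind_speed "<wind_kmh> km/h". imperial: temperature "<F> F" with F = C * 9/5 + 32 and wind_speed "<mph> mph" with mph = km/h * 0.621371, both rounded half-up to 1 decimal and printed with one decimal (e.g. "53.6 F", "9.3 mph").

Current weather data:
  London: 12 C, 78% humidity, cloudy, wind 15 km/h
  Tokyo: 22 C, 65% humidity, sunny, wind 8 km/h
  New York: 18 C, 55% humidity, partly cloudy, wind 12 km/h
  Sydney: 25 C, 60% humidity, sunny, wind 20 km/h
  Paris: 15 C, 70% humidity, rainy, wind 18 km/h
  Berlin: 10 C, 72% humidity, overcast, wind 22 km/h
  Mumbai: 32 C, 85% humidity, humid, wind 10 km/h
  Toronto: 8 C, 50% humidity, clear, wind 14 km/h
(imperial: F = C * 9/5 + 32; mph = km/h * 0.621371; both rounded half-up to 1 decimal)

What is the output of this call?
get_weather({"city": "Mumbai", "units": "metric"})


Mumbai record: 32 C, 85%, humid, 10 km/h
metric: report values as stored ('<temp_c> C', '<humidity>%', '<wind_kmh> km/h')
Output:
{"temperature": "32 C", "humidity": "85%", "condition": "humid", "wind_speed": "10 km/h"}


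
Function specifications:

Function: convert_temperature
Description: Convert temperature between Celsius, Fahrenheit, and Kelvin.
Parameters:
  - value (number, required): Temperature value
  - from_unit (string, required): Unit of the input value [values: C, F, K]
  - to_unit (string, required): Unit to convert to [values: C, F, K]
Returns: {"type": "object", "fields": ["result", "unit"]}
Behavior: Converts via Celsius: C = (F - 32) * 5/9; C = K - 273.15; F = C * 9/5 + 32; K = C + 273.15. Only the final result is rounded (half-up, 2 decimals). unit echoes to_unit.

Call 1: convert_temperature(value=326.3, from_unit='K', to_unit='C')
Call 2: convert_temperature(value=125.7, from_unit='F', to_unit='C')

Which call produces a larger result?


Call 1:
  To C: 326.3 - 273.15 = 53.15
  Target is C: 53.15
  Round to 2 decimals: 53.15
  -> 53.15 C
Call 2:
  To C: (125.7 - 32) * 5/9 = 52.055556
  Target is C: 52.055556
  Round to 2 decimals: 52.06
  -> 52.06 C
Call 1 (53.15 C)


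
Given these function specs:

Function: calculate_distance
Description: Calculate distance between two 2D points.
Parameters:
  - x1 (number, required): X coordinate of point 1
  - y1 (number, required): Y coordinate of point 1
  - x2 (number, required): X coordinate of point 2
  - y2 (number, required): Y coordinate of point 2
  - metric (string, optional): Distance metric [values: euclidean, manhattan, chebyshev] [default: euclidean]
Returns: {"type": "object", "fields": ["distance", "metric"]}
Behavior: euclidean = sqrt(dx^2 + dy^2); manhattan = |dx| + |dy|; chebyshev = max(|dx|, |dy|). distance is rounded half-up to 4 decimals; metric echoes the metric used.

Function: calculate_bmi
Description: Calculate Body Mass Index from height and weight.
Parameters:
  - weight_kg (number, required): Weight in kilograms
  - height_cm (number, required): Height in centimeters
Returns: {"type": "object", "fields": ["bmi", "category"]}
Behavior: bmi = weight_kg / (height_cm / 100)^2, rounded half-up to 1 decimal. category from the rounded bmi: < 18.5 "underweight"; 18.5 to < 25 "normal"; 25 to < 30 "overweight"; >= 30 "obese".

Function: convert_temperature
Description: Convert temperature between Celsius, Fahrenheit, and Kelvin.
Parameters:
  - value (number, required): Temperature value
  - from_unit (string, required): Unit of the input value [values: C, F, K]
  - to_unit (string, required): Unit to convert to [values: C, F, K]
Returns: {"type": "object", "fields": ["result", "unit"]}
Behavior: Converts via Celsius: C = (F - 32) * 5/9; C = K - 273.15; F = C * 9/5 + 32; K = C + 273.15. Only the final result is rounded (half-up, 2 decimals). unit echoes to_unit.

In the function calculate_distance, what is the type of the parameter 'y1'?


The calculate_distance spec declares:
  - y1 (number, required): Y coordinate of point 1
Type:
number
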